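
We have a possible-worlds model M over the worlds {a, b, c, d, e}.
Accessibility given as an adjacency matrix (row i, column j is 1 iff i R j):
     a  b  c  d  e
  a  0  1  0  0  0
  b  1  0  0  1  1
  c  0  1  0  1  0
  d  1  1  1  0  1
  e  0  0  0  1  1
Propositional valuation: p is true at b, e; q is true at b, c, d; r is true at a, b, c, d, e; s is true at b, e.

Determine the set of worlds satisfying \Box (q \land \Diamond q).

a, c

Recall that \Box ψ holds at a world iff ψ holds at every accessible world, and \Diamond ψ holds iff ψ holds at some accessible world.
Let φ = \Box (q \land \Diamond q). Evaluate φ at each world:
  a (successors {b}): φ is true.
  b (successors {a, d, e}): φ is false.
  c (successors {b, d}): φ is true.
  d (successors {a, b, c, e}): φ is false.
  e (successors {d, e}): φ is false.
For instance, at b:
  At b: \Box (q \land \Diamond q) requires q \land \Diamond q at every successor {a, d, e}.
    q \land \Diamond q fails at a, so \Box (q \land \Diamond q) is false at b.
      At a: q is false, \Diamond q is true, so q \land \Diamond q is false.
Satisfying worlds: {a, c}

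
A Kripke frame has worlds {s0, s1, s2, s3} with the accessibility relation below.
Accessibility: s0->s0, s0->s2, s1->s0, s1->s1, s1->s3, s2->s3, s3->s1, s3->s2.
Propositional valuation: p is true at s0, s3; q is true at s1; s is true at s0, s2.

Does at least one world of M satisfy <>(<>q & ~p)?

Yes

Let φ = <>(<>q & ~p). Evaluate φ at each world:
  s0 (successors {s0, s2}): φ is false.
  s1 (successors {s0, s1, s3}): φ is true.
  s2 (successors {s3}): φ is false.
  s3 (successors {s1, s2}): φ is true.
Detail at s1 (witness):
  At s1: <>(<>q & ~p) requires <>q & ~p at some successor in {s0, s1, s3}.
    <>q & ~p holds at s1, so <>(<>q & ~p) is true at s1.
      At s1: <>q is true, ~p is true, so <>q & ~p is true.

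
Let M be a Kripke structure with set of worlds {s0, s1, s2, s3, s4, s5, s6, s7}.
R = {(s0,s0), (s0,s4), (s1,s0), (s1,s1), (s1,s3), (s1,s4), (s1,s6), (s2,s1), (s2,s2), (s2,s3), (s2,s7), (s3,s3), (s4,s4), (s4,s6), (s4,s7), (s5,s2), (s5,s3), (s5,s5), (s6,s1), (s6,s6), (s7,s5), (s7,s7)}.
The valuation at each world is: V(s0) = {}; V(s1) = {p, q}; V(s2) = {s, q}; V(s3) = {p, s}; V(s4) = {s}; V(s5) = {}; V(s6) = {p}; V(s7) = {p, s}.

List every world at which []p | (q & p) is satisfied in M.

s1, s3, s6

Recall that []ψ holds at a world iff ψ holds at every accessible world, and <>ψ holds iff ψ holds at some accessible world.
Let φ = []p | (q & p). Evaluate φ at each world:
  s0 (successors {s0, s4}): φ is false.
  s1 (successors {s0, s1, s3, s4, s6}): φ is true.
  s2 (successors {s1, s2, s3, s7}): φ is false.
  s3 (successors {s3}): φ is true.
  s4 (successors {s4, s6, s7}): φ is false.
  s5 (successors {s2, s3, s5}): φ is false.
  s6 (successors {s1, s6}): φ is true.
  s7 (successors {s5, s7}): φ is false.
For instance, at s2:
  At s2: []p is false, q & p is false, so []p | (q & p) is false.
    At s2: []p requires p at every successor {s1, s2, s3, s7}.
      p fails at s2, so []p is false at s2.
Satisfying worlds: {s1, s3, s6}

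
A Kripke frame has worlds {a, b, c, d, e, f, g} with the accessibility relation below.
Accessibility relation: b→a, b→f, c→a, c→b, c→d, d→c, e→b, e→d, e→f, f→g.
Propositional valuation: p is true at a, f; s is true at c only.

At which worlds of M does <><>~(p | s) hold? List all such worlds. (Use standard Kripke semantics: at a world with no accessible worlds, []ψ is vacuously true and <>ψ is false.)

Recall that <>ψ holds at a world iff ψ holds at some accessible world.
Let φ = <><>~(p | s). Evaluate φ at each world:
  a (successors ∅): φ is false.
  b (successors {a, f}): φ is true.
  c (successors {a, b, d}): φ is false.
  d (successors {c}): φ is true.
  e (successors {b, d, f}): φ is true.
  f (successors {g}): φ is false.
  g (successors ∅): φ is false.
For instance, at f:
  At f: <><>~(p | s) requires <>~(p | s) at some successor in {g}.
    At g: <>~(p | s) is false.
  So <><>~(p | s) is false at f.
Satisfying worlds: {b, d, e}

b, d, e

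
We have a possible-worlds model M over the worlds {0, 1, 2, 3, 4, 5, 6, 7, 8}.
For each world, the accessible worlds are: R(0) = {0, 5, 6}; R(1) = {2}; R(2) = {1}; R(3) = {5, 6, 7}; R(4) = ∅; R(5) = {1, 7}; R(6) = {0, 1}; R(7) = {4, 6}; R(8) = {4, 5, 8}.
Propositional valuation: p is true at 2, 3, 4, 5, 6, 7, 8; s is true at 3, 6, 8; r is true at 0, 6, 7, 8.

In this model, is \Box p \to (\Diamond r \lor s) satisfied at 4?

No

At 4: \Box p is true, \Diamond r \lor s is false, so \Box p \to (\Diamond r \lor s) is false.
  At 4: no accessible worlds, so \Box p holds vacuously.
  At 4: \Diamond r is false, s is false, so \Diamond r \lor s is false.
    At 4: no accessible worlds, so \Diamond r is false.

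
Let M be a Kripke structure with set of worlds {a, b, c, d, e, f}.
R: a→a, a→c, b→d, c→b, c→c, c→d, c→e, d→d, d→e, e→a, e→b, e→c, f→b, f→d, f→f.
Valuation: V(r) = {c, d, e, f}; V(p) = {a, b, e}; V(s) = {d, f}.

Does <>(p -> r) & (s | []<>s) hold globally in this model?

No

Let φ = <>(p -> r) & (s | []<>s). Evaluate φ at each world:
  a (successors {a, c}): φ is false.
  b (successors {d}): φ is true.
  c (successors {b, c, d, e}): φ is false.
  d (successors {d, e}): φ is true.
  e (successors {a, b, c}): φ is false.
  f (successors {b, d, f}): φ is true.
Detail at a (counterexample):
  At a: <>(p -> r) is true, s | []<>s is false, so <>(p -> r) & (s | []<>s) is false.
    At a: <>(p -> r) requires p -> r at some successor in {a, c}.
      p -> r holds at c, so <>(p -> r) is true at a.
    At a: s is false, []<>s is false, so s | []<>s is false.
      At a: []<>s requires <>s at every successor {a, c}.
        <>s fails at a, so []<>s is false at a.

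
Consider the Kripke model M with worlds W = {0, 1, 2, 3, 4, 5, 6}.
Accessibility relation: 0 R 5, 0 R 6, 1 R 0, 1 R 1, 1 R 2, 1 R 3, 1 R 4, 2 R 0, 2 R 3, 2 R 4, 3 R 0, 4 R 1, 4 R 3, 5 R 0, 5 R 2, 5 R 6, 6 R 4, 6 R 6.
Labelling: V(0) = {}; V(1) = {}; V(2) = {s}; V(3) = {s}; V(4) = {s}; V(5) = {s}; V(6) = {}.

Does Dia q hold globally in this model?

Let φ = Dia q. Evaluate φ at each world:
  0 (successors {5, 6}): φ is false.
  1 (successors {0, 1, 2, 3, 4}): φ is false.
  2 (successors {0, 3, 4}): φ is false.
  3 (successors {0}): φ is false.
  4 (successors {1, 3}): φ is false.
  5 (successors {0, 2, 6}): φ is false.
  6 (successors {4, 6}): φ is false.
Detail at 0 (counterexample):
  At 0: Dia q requires q at some successor in {5, 6}.
    At 5: q is false.
    At 6: q is false.
  So Dia q is false at 0.

No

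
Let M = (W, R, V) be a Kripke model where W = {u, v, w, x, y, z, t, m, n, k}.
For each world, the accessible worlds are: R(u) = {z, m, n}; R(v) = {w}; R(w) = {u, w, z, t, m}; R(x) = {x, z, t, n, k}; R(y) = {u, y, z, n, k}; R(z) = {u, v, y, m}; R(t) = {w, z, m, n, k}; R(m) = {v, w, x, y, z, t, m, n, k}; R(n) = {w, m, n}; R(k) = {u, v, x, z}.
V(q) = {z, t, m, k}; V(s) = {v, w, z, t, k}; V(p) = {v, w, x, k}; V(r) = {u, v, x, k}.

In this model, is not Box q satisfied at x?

At x: Box q is false, so not Box q is true.
  At x: Box q requires q at every successor {x, z, t, n, k}.
    q fails at x, so Box q is false at x.

Yes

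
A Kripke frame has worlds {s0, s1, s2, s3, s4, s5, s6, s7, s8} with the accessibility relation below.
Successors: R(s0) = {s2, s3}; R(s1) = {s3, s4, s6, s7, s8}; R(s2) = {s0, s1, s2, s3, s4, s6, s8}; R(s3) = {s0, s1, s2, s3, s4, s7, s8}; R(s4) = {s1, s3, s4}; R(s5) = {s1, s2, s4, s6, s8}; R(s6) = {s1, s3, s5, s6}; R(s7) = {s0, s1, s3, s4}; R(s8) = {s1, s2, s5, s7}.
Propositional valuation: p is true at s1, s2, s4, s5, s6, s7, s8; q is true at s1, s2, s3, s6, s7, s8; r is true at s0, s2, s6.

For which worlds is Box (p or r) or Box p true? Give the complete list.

s5, s8

Recall that Box ψ holds at a world iff ψ holds at every accessible world, and Dia ψ holds iff ψ holds at some accessible world.
Let φ = Box (p or r) or Box p. Evaluate φ at each world:
  s0 (successors {s2, s3}): φ is false.
  s1 (successors {s3, s4, s6, s7, s8}): φ is false.
  s2 (successors {s0, s1, s2, s3, s4, s6, s8}): φ is false.
  s3 (successors {s0, s1, s2, s3, s4, s7, s8}): φ is false.
  s4 (successors {s1, s3, s4}): φ is false.
  s5 (successors {s1, s2, s4, s6, s8}): φ is true.
  s6 (successors {s1, s3, s5, s6}): φ is false.
  s7 (successors {s0, s1, s3, s4}): φ is false.
  s8 (successors {s1, s2, s5, s7}): φ is true.
For instance, at s6:
  At s6: Box (p or r) is false, Box p is false, so Box (p or r) or Box p is false.
    At s6: Box (p or r) requires p or r at every successor {s1, s3, s5, s6}.
      p or r fails at s3, so Box (p or r) is false at s6.
    At s6: Box p requires p at every successor {s1, s3, s5, s6}.
      p fails at s3, so Box p is false at s6.
Satisfying worlds: {s5, s8}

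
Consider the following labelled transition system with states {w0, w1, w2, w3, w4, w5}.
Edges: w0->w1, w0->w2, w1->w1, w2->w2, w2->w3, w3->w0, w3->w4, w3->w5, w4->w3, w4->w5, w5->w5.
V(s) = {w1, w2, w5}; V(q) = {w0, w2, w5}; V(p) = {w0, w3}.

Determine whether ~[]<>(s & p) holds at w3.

At w3: []<>(s & p) is false, so ~[]<>(s & p) is true.
  At w3: []<>(s & p) requires <>(s & p) at every successor {w0, w4, w5}.
    <>(s & p) fails at w0, so []<>(s & p) is false at w3.
      At w0: <>(s & p) requires s & p at some successor in {w1, w2}.
        At w1: s & p is false.
        At w2: s & p is false.
      So <>(s & p) is false at w0.

Yes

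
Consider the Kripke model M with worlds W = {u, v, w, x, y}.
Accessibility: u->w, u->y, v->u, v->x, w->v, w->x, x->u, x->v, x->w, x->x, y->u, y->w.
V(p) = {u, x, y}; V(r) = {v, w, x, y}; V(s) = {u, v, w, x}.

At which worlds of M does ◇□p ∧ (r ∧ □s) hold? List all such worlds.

Let φ = ◇□p ∧ (r ∧ □s). Evaluate φ at each world:
  u (successors {w, y}): φ is false.
  v (successors {u, x}): φ is false.
  w (successors {v, x}): φ is true.
  x (successors {u, v, w, x}): φ is true.
  y (successors {u, w}): φ is false.
For instance, at y:
  At y: ◇□p is false, r ∧ □s is true, so ◇□p ∧ (r ∧ □s) is false.
    At y: ◇□p requires □p at some successor in {u, w}.
      At u: □p is false.
      At w: □p is false.
    So ◇□p is false at y.
    At y: r is true, □s is true, so r ∧ □s is true.
      At y: □s requires s at every successor {u, w}.
        At u: s is true.
        At w: s is true.
      So □s is true at y.
Satisfying worlds: {w, x}

w, x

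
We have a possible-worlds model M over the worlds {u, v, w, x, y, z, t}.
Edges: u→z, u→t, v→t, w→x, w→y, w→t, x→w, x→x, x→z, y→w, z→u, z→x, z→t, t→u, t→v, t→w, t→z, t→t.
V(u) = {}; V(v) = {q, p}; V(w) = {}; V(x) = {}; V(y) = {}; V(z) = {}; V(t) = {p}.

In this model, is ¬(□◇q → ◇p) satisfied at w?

At w: □◇q → ◇p is true, so ¬(□◇q → ◇p) is false.
  At w: □◇q is false, ◇p is true, so □◇q → ◇p is true.
    At w: □◇q requires ◇q at every successor {x, y, t}.
      ◇q fails at x, so □◇q is false at w.
    At w: ◇p requires p at some successor in {x, y, t}.
      p holds at t, so ◇p is true at w.

No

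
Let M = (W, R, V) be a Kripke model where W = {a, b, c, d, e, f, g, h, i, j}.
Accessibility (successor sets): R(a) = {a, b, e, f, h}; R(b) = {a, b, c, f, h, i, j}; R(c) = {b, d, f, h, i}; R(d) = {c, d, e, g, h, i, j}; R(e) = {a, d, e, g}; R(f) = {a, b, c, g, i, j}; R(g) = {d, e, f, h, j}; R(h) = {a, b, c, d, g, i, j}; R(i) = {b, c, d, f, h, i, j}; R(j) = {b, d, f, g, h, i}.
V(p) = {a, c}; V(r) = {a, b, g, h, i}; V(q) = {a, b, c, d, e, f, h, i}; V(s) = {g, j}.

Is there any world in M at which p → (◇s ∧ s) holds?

Yes

Let φ = p → (◇s ∧ s). Evaluate φ at each world:
  a (successors {a, b, e, f, h}): φ is false.
  b (successors {a, b, c, f, h, i, j}): φ is true.
  c (successors {b, d, f, h, i}): φ is false.
  d (successors {c, d, e, g, h, i, j}): φ is true.
  e (successors {a, d, e, g}): φ is true.
  f (successors {a, b, c, g, i, j}): φ is true.
  g (successors {d, e, f, h, j}): φ is true.
  h (successors {a, b, c, d, g, i, j}): φ is true.
  i (successors {b, c, d, f, h, i, j}): φ is true.
  j (successors {b, d, f, g, h, i}): φ is true.
Detail at b (witness):
  At b: p is false, ◇s ∧ s is false, so p → (◇s ∧ s) is true.
    At b: ◇s is true, s is false, so ◇s ∧ s is false.
      At b: ◇s requires s at some successor in {a, b, c, f, h, i, j}.
        s holds at j, so ◇s is true at b.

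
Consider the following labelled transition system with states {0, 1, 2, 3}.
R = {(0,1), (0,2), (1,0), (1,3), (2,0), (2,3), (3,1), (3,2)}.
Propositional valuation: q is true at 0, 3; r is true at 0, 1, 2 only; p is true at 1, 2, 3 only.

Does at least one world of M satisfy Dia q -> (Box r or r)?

Let φ = Dia q -> (Box r or r). Evaluate φ at each world:
  0 (successors {1, 2}): φ is true.
  1 (successors {0, 3}): φ is true.
  2 (successors {0, 3}): φ is true.
  3 (successors {1, 2}): φ is true.
Detail at 0 (witness):
  At 0: Dia q is false, Box r or r is true, so Dia q -> (Box r or r) is true.
    At 0: Dia q requires q at some successor in {1, 2}.
      At 1: q is false.
      At 2: q is false.
    So Dia q is false at 0.
    At 0: Box r is true, r is true, so Box r or r is true.
      At 0: Box r requires r at every successor {1, 2}.
        At 1: r is true.
        At 2: r is true.
      So Box r is true at 0.

Yes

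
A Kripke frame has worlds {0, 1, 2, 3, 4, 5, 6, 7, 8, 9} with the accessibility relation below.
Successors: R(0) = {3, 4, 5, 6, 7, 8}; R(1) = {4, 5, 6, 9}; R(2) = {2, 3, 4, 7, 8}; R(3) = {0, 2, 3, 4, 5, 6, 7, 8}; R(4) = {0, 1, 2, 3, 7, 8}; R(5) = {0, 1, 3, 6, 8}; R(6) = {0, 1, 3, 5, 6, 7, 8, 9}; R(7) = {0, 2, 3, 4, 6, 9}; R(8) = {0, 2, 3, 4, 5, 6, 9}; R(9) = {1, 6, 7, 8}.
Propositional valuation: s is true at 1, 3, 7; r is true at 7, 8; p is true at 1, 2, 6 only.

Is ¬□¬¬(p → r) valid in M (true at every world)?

Yes

Recall that □ψ holds at a world iff ψ holds at every accessible world, and ◇ψ holds iff ψ holds at some accessible world.
Let φ = ¬□¬¬(p → r). Evaluate φ at each world:
  0 (successors {3, 4, 5, 6, 7, 8}): φ is true.
  1 (successors {4, 5, 6, 9}): φ is true.
  2 (successors {2, 3, 4, 7, 8}): φ is true.
  3 (successors {0, 2, 3, 4, 5, 6, 7, 8}): φ is true.
  4 (successors {0, 1, 2, 3, 7, 8}): φ is true.
  5 (successors {0, 1, 3, 6, 8}): φ is true.
  6 (successors {0, 1, 3, 5, 6, 7, 8, 9}): φ is true.
  7 (successors {0, 2, 3, 4, 6, 9}): φ is true.
  8 (successors {0, 2, 3, 4, 5, 6, 9}): φ is true.
  9 (successors {1, 6, 7, 8}): φ is true.
For instance, at 2:
  At 2: □¬¬(p → r) is false, so ¬□¬¬(p → r) is true.
    At 2: □¬¬(p → r) requires ¬¬(p → r) at every successor {2, 3, 4, 7, 8}.
      ¬¬(p → r) fails at 2, so □¬¬(p → r) is false at 2.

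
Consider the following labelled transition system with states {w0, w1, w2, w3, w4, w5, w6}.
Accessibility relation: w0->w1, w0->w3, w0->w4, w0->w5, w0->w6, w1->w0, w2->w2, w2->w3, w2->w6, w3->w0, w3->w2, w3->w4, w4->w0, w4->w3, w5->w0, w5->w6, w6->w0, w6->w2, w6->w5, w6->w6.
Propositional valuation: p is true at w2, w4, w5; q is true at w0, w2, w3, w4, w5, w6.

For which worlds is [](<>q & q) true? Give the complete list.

Let φ = [](<>q & q). Evaluate φ at each world:
  w0 (successors {w1, w3, w4, w5, w6}): φ is false.
  w1 (successors {w0}): φ is true.
  w2 (successors {w2, w3, w6}): φ is true.
  w3 (successors {w0, w2, w4}): φ is true.
  w4 (successors {w0, w3}): φ is true.
  w5 (successors {w0, w6}): φ is true.
  w6 (successors {w0, w2, w5, w6}): φ is true.
For instance, at w0:
  At w0: [](<>q & q) requires <>q & q at every successor {w1, w3, w4, w5, w6}.
    <>q & q fails at w1, so [](<>q & q) is false at w0.
      At w1: <>q is true, q is false, so <>q & q is false.
Satisfying worlds: {w1, w2, w3, w4, w5, w6}

w1, w2, w3, w4, w5, w6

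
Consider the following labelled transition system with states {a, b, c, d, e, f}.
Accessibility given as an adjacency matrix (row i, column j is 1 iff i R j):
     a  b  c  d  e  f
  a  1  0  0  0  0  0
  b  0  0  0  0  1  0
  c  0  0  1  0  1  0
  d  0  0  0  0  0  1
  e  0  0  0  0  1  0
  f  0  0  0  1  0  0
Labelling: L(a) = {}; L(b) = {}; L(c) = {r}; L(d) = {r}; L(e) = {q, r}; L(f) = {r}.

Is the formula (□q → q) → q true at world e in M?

At e: □q → q is true, q is true, so (□q → q) → q is true.
  At e: □q is true, q is true, so □q → q is true.
    At e: □q requires q at every successor {e}.
      At e: q is true.
    So □q is true at e.

Yes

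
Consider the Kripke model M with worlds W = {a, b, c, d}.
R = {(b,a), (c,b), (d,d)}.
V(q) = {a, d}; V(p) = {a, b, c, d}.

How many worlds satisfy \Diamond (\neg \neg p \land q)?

Let φ = \Diamond (\neg \neg p \land q). Evaluate φ at each world:
  a (successors ∅): φ is false.
  b (successors {a}): φ is true.
  c (successors {b}): φ is false.
  d (successors {d}): φ is true.
For instance, at c:
  At c: \Diamond (\neg \neg p \land q) requires \neg \neg p \land q at some successor in {b}.
    At b: \neg \neg p \land q is false.
  So \Diamond (\neg \neg p \land q) is false at c.
Satisfying worlds: {b, d}

2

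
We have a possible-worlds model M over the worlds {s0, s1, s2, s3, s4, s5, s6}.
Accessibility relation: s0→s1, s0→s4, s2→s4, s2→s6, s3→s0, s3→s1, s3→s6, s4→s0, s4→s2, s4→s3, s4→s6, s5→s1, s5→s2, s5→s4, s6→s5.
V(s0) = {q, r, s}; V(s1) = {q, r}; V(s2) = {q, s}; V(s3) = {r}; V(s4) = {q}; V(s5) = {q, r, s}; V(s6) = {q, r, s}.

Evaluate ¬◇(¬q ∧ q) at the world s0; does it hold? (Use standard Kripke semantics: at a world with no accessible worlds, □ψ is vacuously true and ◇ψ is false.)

Yes

Recall that ◇ψ holds at a world iff ψ holds at some accessible world.
At s0: ◇(¬q ∧ q) is false, so ¬◇(¬q ∧ q) is true.
  At s0: ◇(¬q ∧ q) requires ¬q ∧ q at some successor in {s1, s4}.
    At s1: ¬q ∧ q is false.
    At s4: ¬q ∧ q is false.
  So ◇(¬q ∧ q) is false at s0.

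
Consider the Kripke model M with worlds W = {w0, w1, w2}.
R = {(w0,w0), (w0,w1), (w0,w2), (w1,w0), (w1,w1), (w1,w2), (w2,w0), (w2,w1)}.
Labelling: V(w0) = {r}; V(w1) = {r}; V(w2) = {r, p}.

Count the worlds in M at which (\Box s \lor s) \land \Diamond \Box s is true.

0

Recall that \Box ψ holds at a world iff ψ holds at every accessible world, and \Diamond ψ holds iff ψ holds at some accessible world.
Let φ = (\Box s \lor s) \land \Diamond \Box s. Evaluate φ at each world:
  w0 (successors {w0, w1, w2}): φ is false.
  w1 (successors {w0, w1, w2}): φ is false.
  w2 (successors {w0, w1}): φ is false.
For instance, at w2:
  At w2: \Box s \lor s is false, \Diamond \Box s is false, so (\Box s \lor s) \land \Diamond \Box s is false.
    At w2: \Box s is false, s is false, so \Box s \lor s is false.
      At w2: \Box s requires s at every successor {w0, w1}.
        s fails at w0, so \Box s is false at w2.
    At w2: \Diamond \Box s requires \Box s at some successor in {w0, w1}.
      At w0: \Box s is false.
      At w1: \Box s is false.
    So \Diamond \Box s is false at w2.
Satisfying worlds: none.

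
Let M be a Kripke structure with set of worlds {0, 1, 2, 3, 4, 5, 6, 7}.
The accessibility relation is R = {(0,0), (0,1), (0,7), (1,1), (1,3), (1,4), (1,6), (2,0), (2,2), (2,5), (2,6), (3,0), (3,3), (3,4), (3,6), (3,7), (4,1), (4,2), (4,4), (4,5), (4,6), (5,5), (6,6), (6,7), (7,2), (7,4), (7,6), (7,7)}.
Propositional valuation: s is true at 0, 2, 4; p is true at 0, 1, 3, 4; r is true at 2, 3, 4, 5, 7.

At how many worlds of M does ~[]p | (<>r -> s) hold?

8

Let φ = ~[]p | (<>r -> s). Evaluate φ at each world:
  0 (successors {0, 1, 7}): φ is true.
  1 (successors {1, 3, 4, 6}): φ is true.
  2 (successors {0, 2, 5, 6}): φ is true.
  3 (successors {0, 3, 4, 6, 7}): φ is true.
  4 (successors {1, 2, 4, 5, 6}): φ is true.
  5 (successors {5}): φ is true.
  6 (successors {6, 7}): φ is true.
  7 (successors {2, 4, 6, 7}): φ is true.
For instance, at 7:
  At 7: ~[]p is true, <>r -> s is false, so ~[]p | (<>r -> s) is true.
    At 7: []p is false, so ~[]p is true.
      At 7: []p requires p at every successor {2, 4, 6, 7}.
        p fails at 2, so []p is false at 7.
    At 7: <>r is true, s is false, so <>r -> s is false.
      At 7: <>r requires r at some successor in {2, 4, 6, 7}.
        r holds at 2, so <>r is true at 7.
Satisfying worlds: {0, 1, 2, 3, 4, 5, 6, 7}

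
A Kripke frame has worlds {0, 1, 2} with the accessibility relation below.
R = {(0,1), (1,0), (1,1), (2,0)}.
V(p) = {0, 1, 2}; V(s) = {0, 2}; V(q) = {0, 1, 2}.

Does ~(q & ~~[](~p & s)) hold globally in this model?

Recall that []ψ holds at a world iff ψ holds at every accessible world, and <>ψ holds iff ψ holds at some accessible world.
Let φ = ~(q & ~~[](~p & s)). Evaluate φ at each world:
  0 (successors {1}): φ is true.
  1 (successors {0, 1}): φ is true.
  2 (successors {0}): φ is true.
For instance, at 0:
  At 0: q & ~~[](~p & s) is false, so ~(q & ~~[](~p & s)) is true.
    At 0: q is true, ~~[](~p & s) is false, so q & ~~[](~p & s) is false.
      At 0: ~[](~p & s) is true, so ~~[](~p & s) is false.

Yes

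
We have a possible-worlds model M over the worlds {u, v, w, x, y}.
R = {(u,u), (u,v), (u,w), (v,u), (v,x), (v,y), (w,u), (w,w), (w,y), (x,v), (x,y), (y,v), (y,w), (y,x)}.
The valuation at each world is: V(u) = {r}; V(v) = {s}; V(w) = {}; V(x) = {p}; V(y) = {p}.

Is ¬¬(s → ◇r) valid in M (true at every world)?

Let φ = ¬¬(s → ◇r). Evaluate φ at each world:
  u (successors {u, v, w}): φ is true.
  v (successors {u, x, y}): φ is true.
  w (successors {u, w, y}): φ is true.
  x (successors {v, y}): φ is true.
  y (successors {v, w, x}): φ is true.
For instance, at v:
  At v: ¬(s → ◇r) is false, so ¬¬(s → ◇r) is true.
    At v: s → ◇r is true, so ¬(s → ◇r) is false.
      At v: s is true, ◇r is true, so s → ◇r is true.

Yes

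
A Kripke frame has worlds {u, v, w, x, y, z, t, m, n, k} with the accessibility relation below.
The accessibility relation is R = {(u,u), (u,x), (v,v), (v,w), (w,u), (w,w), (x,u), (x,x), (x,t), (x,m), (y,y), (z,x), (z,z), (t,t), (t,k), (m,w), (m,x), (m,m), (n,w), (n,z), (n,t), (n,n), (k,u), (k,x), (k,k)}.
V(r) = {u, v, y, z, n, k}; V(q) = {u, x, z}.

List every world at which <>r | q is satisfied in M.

Let φ = <>r | q. Evaluate φ at each world:
  u (successors {u, x}): φ is true.
  v (successors {v, w}): φ is true.
  w (successors {u, w}): φ is true.
  x (successors {u, x, t, m}): φ is true.
  y (successors {y}): φ is true.
  z (successors {x, z}): φ is true.
  t (successors {t, k}): φ is true.
  m (successors {w, x, m}): φ is false.
  n (successors {w, z, t, n}): φ is true.
  k (successors {u, x, k}): φ is true.
For instance, at w:
  At w: <>r is true, q is false, so <>r | q is true.
    At w: <>r requires r at some successor in {u, w}.
      r holds at u, so <>r is true at w.
Satisfying worlds: {u, v, w, x, y, z, t, n, k}

u, v, w, x, y, z, t, n, k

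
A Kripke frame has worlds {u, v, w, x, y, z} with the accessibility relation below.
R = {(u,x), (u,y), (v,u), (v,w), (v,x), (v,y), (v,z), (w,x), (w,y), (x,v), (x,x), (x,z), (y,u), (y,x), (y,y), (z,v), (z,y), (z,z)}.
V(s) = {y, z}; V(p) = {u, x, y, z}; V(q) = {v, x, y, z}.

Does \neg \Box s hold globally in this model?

Let φ = \neg \Box s. Evaluate φ at each world:
  u (successors {x, y}): φ is true.
  v (successors {u, w, x, y, z}): φ is true.
  w (successors {x, y}): φ is true.
  x (successors {v, x, z}): φ is true.
  y (successors {u, x, y}): φ is true.
  z (successors {v, y, z}): φ is true.
For instance, at u:
  At u: \Box s is false, so \neg \Box s is true.
    At u: \Box s requires s at every successor {x, y}.
      s fails at x, so \Box s is false at u.

Yes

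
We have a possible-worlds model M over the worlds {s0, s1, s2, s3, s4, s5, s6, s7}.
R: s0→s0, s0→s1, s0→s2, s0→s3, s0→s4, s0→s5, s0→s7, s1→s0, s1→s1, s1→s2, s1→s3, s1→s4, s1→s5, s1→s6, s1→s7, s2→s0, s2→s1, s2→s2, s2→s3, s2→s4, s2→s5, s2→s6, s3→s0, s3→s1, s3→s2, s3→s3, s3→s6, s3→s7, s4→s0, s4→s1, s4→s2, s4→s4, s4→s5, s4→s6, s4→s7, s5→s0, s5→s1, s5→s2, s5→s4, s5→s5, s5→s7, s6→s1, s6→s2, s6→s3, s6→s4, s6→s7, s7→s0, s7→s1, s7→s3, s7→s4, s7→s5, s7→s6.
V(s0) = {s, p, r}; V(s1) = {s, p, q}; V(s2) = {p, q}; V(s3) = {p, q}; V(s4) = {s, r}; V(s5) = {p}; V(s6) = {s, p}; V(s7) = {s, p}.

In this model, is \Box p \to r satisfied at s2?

At s2: \Box p is false, r is false, so \Box p \to r is true.
  At s2: \Box p requires p at every successor {s0, s1, s2, s3, s4, s5, s6}.
    p fails at s4, so \Box p is false at s2.

Yes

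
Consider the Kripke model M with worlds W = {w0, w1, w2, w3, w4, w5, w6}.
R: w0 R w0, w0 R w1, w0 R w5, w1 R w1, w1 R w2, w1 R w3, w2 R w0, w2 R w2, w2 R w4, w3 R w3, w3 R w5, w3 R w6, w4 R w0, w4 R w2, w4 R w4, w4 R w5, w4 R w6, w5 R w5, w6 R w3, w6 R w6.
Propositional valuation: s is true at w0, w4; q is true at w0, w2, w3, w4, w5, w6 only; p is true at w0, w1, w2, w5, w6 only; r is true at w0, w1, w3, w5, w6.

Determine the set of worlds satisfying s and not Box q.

w0

Let φ = s and not Box q. Evaluate φ at each world:
  w0 (successors {w0, w1, w5}): φ is true.
  w1 (successors {w1, w2, w3}): φ is false.
  w2 (successors {w0, w2, w4}): φ is false.
  w3 (successors {w3, w5, w6}): φ is false.
  w4 (successors {w0, w2, w4, w5, w6}): φ is false.
  w5 (successors {w5}): φ is false.
  w6 (successors {w3, w6}): φ is false.
For instance, at w1:
  At w1: s is false, not Box q is true, so s and not Box q is false.
    At w1: Box q is false, so not Box q is true.
      At w1: Box q requires q at every successor {w1, w2, w3}.
        q fails at w1, so Box q is false at w1.
Satisfying worlds: {w0}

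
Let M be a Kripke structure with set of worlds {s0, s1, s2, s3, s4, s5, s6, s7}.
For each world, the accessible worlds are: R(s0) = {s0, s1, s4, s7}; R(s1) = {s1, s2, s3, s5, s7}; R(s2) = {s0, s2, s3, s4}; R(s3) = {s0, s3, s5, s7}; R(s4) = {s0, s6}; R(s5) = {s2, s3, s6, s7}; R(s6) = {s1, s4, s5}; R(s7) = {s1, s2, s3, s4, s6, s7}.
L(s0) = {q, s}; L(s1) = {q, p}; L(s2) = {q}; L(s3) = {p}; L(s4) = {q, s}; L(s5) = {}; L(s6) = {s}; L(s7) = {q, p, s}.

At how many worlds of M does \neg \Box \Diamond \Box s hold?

Recall that \Box ψ holds at a world iff ψ holds at every accessible world, and \Diamond ψ holds iff ψ holds at some accessible world.
Let φ = \neg \Box \Diamond \Box s. Evaluate φ at each world:
  s0 (successors {s0, s1, s4, s7}): φ is true.
  s1 (successors {s1, s2, s3, s5, s7}): φ is true.
  s2 (successors {s0, s2, s3, s4}): φ is true.
  s3 (successors {s0, s3, s5, s7}): φ is true.
  s4 (successors {s0, s6}): φ is false.
  s5 (successors {s2, s3, s6, s7}): φ is true.
  s6 (successors {s1, s4, s5}): φ is true.
  s7 (successors {s1, s2, s3, s4, s6, s7}): φ is true.
For instance, at s2:
  At s2: \Box \Diamond \Box s is false, so \neg \Box \Diamond \Box s is true.
    At s2: \Box \Diamond \Box s requires \Diamond \Box s at every successor {s0, s2, s3, s4}.
      \Diamond \Box s fails at s3, so \Box \Diamond \Box s is false at s2.
Satisfying worlds: {s0, s1, s2, s3, s5, s6, s7}

7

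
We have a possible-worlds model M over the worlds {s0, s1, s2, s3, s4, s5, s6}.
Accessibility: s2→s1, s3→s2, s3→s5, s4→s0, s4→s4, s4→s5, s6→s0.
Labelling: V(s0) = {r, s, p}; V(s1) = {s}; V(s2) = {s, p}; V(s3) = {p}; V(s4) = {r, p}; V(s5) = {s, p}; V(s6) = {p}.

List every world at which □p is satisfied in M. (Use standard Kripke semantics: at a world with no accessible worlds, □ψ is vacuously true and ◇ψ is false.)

Let φ = □p. Evaluate φ at each world:
  s0 (successors ∅): φ is true.
  s1 (successors ∅): φ is true.
  s2 (successors {s1}): φ is false.
  s3 (successors {s2, s5}): φ is true.
  s4 (successors {s0, s4, s5}): φ is true.
  s5 (successors ∅): φ is true.
  s6 (successors {s0}): φ is true.
For instance, at s2:
  At s2: □p requires p at every successor {s1}.
    p fails at s1, so □p is false at s2.
Satisfying worlds: {s0, s1, s3, s4, s5, s6}

s0, s1, s3, s4, s5, s6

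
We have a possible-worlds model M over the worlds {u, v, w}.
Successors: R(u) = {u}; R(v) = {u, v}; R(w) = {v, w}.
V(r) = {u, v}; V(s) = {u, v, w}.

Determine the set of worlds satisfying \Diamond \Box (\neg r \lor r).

u, v, w

Recall that \Box ψ holds at a world iff ψ holds at every accessible world, and \Diamond ψ holds iff ψ holds at some accessible world.
Let φ = \Diamond \Box (\neg r \lor r). Evaluate φ at each world:
  u (successors {u}): φ is true.
  v (successors {u, v}): φ is true.
  w (successors {v, w}): φ is true.
For instance, at u:
  At u: \Diamond \Box (\neg r \lor r) requires \Box (\neg r \lor r) at some successor in {u}.
    \Box (\neg r \lor r) holds at u, so \Diamond \Box (\neg r \lor r) is true at u.
      At u: \Box (\neg r \lor r) requires \neg r \lor r at every successor {u}.
        At u: \neg r \lor r is true.
      So \Box (\neg r \lor r) is true at u.
Satisfying worlds: {u, v, w}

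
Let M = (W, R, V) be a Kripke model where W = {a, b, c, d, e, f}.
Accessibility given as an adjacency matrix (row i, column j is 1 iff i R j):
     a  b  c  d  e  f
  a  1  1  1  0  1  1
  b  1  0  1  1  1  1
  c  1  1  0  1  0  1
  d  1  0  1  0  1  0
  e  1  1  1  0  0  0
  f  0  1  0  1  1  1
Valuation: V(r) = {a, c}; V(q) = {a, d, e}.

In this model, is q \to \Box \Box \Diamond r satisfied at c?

Yes

At c: q is false, \Box \Box \Diamond r is false, so q \to \Box \Box \Diamond r is true.
  At c: \Box \Box \Diamond r requires \Box \Diamond r at every successor {a, b, d, f}.
    \Box \Diamond r fails at a, so \Box \Box \Diamond r is false at c.
      At a: \Box \Diamond r requires \Diamond r at every successor {a, b, c, e, f}.
        \Diamond r fails at f, so \Box \Diamond r is false at a.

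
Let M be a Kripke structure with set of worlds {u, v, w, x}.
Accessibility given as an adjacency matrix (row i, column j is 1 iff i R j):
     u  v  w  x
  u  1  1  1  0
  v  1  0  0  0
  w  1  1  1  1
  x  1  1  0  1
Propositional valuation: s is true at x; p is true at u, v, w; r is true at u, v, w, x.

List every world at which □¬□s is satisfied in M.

u, v, w, x

Recall that □ψ holds at a world iff ψ holds at every accessible world, and ◇ψ holds iff ψ holds at some accessible world.
Let φ = □¬□s. Evaluate φ at each world:
  u (successors {u, v, w}): φ is true.
  v (successors {u}): φ is true.
  w (successors {u, v, w, x}): φ is true.
  x (successors {u, v, x}): φ is true.
For instance, at u:
  At u: □¬□s requires ¬□s at every successor {u, v, w}.
      At u: □s is false, so ¬□s is true.
      At v: □s is false, so ¬□s is true.
      At w: □s is false, so ¬□s is true.
  So □¬□s is true at u.
Satisfying worlds: {u, v, w, x}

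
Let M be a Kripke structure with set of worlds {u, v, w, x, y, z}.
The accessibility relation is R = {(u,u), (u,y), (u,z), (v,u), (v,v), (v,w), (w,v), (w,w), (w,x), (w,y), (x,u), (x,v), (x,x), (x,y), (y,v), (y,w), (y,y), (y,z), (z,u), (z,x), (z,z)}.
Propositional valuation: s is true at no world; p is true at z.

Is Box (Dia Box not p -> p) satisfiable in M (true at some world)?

No

Let φ = Box (Dia Box not p -> p). Evaluate φ at each world:
  u (successors {u, y, z}): φ is false.
  v (successors {u, v, w}): φ is false.
  w (successors {v, w, x, y}): φ is false.
  x (successors {u, v, x, y}): φ is false.
  y (successors {v, w, y, z}): φ is false.
  z (successors {u, x, z}): φ is false.
For instance, at v:
  At v: Box (Dia Box not p -> p) requires Dia Box not p -> p at every successor {u, v, w}.
    Dia Box not p -> p fails at v, so Box (Dia Box not p -> p) is false at v.
      At v: Dia Box not p is true, p is false, so Dia Box not p -> p is false.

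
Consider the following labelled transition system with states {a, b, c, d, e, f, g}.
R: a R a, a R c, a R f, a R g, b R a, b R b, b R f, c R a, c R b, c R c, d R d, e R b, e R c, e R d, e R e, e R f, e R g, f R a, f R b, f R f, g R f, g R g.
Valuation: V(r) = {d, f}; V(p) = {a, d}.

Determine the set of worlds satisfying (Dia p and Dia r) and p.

Let φ = (Dia p and Dia r) and p. Evaluate φ at each world:
  a (successors {a, c, f, g}): φ is true.
  b (successors {a, b, f}): φ is false.
  c (successors {a, b, c}): φ is false.
  d (successors {d}): φ is true.
  e (successors {b, c, d, e, f, g}): φ is false.
  f (successors {a, b, f}): φ is false.
  g (successors {f, g}): φ is false.
For instance, at b:
  At b: Dia p and Dia r is true, p is false, so (Dia p and Dia r) and p is false.
    At b: Dia p is true, Dia r is true, so Dia p and Dia r is true.
      At b: Dia p requires p at some successor in {a, b, f}.
        p holds at a, so Dia p is true at b.
      At b: Dia r requires r at some successor in {a, b, f}.
        r holds at f, so Dia r is true at b.
Satisfying worlds: {a, d}

a, d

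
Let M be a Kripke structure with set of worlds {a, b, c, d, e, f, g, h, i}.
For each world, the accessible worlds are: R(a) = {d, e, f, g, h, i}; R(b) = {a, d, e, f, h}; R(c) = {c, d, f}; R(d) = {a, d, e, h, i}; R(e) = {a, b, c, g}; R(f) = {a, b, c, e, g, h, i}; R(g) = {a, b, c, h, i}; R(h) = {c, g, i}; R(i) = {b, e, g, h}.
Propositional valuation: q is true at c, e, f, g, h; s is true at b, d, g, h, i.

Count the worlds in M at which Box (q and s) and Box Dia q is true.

Let φ = Box (q and s) and Box Dia q. Evaluate φ at each world:
  a (successors {d, e, f, g, h, i}): φ is false.
  b (successors {a, d, e, f, h}): φ is false.
  c (successors {c, d, f}): φ is false.
  d (successors {a, d, e, h, i}): φ is false.
  e (successors {a, b, c, g}): φ is false.
  f (successors {a, b, c, e, g, h, i}): φ is false.
  g (successors {a, b, c, h, i}): φ is false.
  h (successors {c, g, i}): φ is false.
  i (successors {b, e, g, h}): φ is false.
For instance, at e:
  At e: Box (q and s) is false, Box Dia q is true, so Box (q and s) and Box Dia q is false.
    At e: Box (q and s) requires q and s at every successor {a, b, c, g}.
      q and s fails at a, so Box (q and s) is false at e.
    At e: Box Dia q requires Dia q at every successor {a, b, c, g}.
      At a: Dia q is true.
      At b: Dia q is true.
      At c: Dia q is true.
      At g: Dia q is true.
    So Box Dia q is true at e.
Satisfying worlds: none.

0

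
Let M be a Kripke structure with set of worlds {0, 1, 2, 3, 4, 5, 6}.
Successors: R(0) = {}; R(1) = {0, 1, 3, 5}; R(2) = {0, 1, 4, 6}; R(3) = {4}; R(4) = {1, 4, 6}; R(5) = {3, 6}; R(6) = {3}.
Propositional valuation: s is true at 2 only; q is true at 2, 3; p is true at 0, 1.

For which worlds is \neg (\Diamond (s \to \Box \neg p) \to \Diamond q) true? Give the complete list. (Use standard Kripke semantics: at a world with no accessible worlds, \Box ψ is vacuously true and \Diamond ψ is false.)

Let φ = \neg (\Diamond (s \to \Box \neg p) \to \Diamond q). Evaluate φ at each world:
  0 (successors ∅): φ is false.
  1 (successors {0, 1, 3, 5}): φ is false.
  2 (successors {0, 1, 4, 6}): φ is true.
  3 (successors {4}): φ is true.
  4 (successors {1, 4, 6}): φ is true.
  5 (successors {3, 6}): φ is false.
  6 (successors {3}): φ is false.
For instance, at 6:
  At 6: \Diamond (s \to \Box \neg p) \to \Diamond q is true, so \neg (\Diamond (s \to \Box \neg p) \to \Diamond q) is false.
    At 6: \Diamond (s \to \Box \neg p) is true, \Diamond q is true, so \Diamond (s \to \Box \neg p) \to \Diamond q is true.
      At 6: \Diamond (s \to \Box \neg p) requires s \to \Box \neg p at some successor in {3}.
        s \to \Box \neg p holds at 3, so \Diamond (s \to \Box \neg p) is true at 6.
      At 6: \Diamond q requires q at some successor in {3}.
        q holds at 3, so \Diamond q is true at 6.
Satisfying worlds: {2, 3, 4}

2, 3, 4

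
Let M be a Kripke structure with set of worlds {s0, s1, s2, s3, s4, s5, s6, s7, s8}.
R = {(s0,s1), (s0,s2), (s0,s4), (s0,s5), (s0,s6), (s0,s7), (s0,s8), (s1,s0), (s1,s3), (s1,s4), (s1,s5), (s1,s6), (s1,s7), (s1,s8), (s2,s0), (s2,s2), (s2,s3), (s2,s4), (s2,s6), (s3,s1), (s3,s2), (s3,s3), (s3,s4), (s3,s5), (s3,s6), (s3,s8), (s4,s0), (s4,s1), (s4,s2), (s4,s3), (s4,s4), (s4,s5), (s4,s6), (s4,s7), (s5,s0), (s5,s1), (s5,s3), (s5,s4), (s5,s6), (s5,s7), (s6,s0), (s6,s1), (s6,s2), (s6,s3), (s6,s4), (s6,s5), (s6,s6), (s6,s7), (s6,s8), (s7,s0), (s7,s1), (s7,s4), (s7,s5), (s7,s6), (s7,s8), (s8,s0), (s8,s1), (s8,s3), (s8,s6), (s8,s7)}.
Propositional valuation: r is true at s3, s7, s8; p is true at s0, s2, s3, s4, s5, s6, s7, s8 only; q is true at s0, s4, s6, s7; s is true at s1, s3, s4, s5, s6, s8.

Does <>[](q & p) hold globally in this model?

No

Let φ = <>[](q & p). Evaluate φ at each world:
  s0 (successors {s1, s2, s4, s5, s6, s7, s8}): φ is false.
  s1 (successors {s0, s3, s4, s5, s6, s7, s8}): φ is false.
  s2 (successors {s0, s2, s3, s4, s6}): φ is false.
  s3 (successors {s1, s2, s3, s4, s5, s6, s8}): φ is false.
  s4 (successors {s0, s1, s2, s3, s4, s5, s6, s7}): φ is false.
  s5 (successors {s0, s1, s3, s4, s6, s7}): φ is false.
  s6 (successors {s0, s1, s2, s3, s4, s5, s6, s7, s8}): φ is false.
  s7 (successors {s0, s1, s4, s5, s6, s8}): φ is false.
  s8 (successors {s0, s1, s3, s6, s7}): φ is false.
Detail at s0 (counterexample):
  At s0: <>[](q & p) requires [](q & p) at some successor in {s1, s2, s4, s5, s6, s7, s8}.
    At s1: [](q & p) is false.
    At s2: [](q & p) is false.
    At s4: [](q & p) is false.
    At s5: [](q & p) is false.
    At s6: [](q & p) is false.
    At s7: [](q & p) is false.
    At s8: [](q & p) is false.
  So <>[](q & p) is false at s0.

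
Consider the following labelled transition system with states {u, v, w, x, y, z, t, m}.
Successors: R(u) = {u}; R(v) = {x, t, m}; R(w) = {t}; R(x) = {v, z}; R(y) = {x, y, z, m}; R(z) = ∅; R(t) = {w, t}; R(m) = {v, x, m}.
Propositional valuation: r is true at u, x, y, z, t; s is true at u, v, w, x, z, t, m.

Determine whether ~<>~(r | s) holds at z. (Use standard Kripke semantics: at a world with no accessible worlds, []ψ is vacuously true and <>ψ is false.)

At z: <>~(r | s) is false, so ~<>~(r | s) is true.
  At z: no accessible worlds, so <>~(r | s) is false.

Yes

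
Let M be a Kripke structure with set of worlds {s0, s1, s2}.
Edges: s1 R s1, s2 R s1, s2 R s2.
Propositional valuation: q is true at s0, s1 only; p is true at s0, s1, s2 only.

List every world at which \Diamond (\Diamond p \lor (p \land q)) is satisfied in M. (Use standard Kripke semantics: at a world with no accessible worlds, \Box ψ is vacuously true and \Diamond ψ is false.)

s1, s2

Let φ = \Diamond (\Diamond p \lor (p \land q)). Evaluate φ at each world:
  s0 (successors ∅): φ is false.
  s1 (successors {s1}): φ is true.
  s2 (successors {s1, s2}): φ is true.
For instance, at s1:
  At s1: \Diamond (\Diamond p \lor (p \land q)) requires \Diamond p \lor (p \land q) at some successor in {s1}.
    \Diamond p \lor (p \land q) holds at s1, so \Diamond (\Diamond p \lor (p \land q)) is true at s1.
      At s1: \Diamond p is true, p \land q is true, so \Diamond p \lor (p \land q) is true.
Satisfying worlds: {s1, s2}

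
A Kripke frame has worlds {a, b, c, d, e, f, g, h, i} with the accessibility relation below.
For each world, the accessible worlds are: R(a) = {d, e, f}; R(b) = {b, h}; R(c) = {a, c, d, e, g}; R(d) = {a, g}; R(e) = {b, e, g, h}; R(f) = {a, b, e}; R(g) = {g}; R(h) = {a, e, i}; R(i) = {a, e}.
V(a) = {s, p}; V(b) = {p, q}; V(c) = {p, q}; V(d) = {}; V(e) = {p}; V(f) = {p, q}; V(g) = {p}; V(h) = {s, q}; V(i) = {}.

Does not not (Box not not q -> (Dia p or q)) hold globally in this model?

Yes

Let φ = not not (Box not not q -> (Dia p or q)). Evaluate φ at each world:
  a (successors {d, e, f}): φ is true.
  b (successors {b, h}): φ is true.
  c (successors {a, c, d, e, g}): φ is true.
  d (successors {a, g}): φ is true.
  e (successors {b, e, g, h}): φ is true.
  f (successors {a, b, e}): φ is true.
  g (successors {g}): φ is true.
  h (successors {a, e, i}): φ is true.
  i (successors {a, e}): φ is true.
For instance, at h:
  At h: not (Box not not q -> (Dia p or q)) is false, so not not (Box not not q -> (Dia p or q)) is true.
    At h: Box not not q -> (Dia p or q) is true, so not (Box not not q -> (Dia p or q)) is false.
      At h: Box not not q is false, Dia p or q is true, so Box not not q -> (Dia p or q) is true.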